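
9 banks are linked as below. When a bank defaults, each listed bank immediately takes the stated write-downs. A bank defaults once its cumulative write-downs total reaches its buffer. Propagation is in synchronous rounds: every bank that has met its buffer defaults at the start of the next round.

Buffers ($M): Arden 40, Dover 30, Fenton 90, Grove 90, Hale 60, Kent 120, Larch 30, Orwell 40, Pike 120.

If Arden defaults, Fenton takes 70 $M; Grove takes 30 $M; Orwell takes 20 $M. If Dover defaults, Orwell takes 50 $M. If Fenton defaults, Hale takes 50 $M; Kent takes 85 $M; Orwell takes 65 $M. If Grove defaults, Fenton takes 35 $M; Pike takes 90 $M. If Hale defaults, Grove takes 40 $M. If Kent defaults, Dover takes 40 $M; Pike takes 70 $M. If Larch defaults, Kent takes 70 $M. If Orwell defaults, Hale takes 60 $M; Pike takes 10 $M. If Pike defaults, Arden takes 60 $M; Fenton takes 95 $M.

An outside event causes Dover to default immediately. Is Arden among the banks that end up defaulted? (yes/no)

Round 1 — Dover defaults (initial).
  Orwell: +50 → 50 ≥ 40
Round 2 — Orwell defaults.
  Hale: +60 → 60 ≥ 60
  Pike: +10 → 10 < 120
Round 3 — Hale defaults.
  Grove: +40 → 40 < 90
No further defaults.

no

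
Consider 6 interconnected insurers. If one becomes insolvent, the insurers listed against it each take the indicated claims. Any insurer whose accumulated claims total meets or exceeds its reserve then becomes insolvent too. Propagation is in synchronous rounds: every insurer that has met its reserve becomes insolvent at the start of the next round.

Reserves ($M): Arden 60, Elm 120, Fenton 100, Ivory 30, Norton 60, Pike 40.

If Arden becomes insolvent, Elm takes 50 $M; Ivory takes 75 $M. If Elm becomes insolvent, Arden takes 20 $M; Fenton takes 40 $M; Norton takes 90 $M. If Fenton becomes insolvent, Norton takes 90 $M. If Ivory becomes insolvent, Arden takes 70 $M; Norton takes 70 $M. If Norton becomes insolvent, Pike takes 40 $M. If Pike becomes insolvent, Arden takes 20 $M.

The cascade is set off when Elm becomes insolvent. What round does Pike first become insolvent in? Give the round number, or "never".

3

Round 1 — Elm becomes insolvent (initial).
  Arden: +20 → 20 < 60
  Fenton: +40 → 40 < 100
  Norton: +90 → 90 ≥ 60
Round 2 — Norton becomes insolvent.
  Pike: +40 → 40 ≥ 40
Round 3 — Pike becomes insolvent.
  Arden: +20 → 40 < 60
No further insolvencies.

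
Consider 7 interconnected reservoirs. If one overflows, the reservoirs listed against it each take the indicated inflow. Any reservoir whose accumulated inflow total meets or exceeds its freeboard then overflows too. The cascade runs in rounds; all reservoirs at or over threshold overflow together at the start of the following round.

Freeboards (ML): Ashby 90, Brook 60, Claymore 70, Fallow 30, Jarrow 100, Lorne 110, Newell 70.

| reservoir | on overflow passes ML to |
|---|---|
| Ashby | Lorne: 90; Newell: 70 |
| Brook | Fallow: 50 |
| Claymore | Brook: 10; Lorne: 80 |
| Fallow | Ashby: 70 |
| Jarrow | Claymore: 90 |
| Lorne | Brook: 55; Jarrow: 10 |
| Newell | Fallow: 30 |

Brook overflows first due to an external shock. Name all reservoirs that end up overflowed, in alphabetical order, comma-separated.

Brook, Fallow

Round 1 — Brook overflows (initial).
  Fallow: +50 → 50 ≥ 30
Round 2 — Fallow overflows.
  Ashby: +70 → 70 < 90
No further overflows.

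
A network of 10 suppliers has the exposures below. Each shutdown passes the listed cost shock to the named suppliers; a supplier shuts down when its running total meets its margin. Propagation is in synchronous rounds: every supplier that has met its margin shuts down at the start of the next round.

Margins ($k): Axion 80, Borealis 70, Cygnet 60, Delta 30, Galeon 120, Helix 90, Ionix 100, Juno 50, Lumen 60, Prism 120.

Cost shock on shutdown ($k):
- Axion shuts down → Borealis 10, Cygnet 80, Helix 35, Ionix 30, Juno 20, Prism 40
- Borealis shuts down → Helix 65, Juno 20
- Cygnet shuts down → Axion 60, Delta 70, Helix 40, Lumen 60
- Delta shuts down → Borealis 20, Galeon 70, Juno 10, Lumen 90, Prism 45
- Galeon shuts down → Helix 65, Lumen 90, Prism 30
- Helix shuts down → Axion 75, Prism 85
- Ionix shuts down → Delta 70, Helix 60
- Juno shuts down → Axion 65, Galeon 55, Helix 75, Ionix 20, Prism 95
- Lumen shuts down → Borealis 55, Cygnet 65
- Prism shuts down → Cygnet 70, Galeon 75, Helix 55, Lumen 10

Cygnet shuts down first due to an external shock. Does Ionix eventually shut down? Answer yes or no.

Round 1 — Cygnet shuts down (initial).
  Axion: +60 → 60 < 80
  Delta: +70 → 70 ≥ 30
  Helix: +40 → 40 < 90
  Lumen: +60 → 60 ≥ 60
Round 2 — Delta, Lumen shut down.
  Borealis: +20+55 → 75 ≥ 70
  Galeon: +70 → 70 < 120
  Juno: +10 → 10 < 50
  Prism: +45 → 45 < 120
Round 3 — Borealis shuts down.
  Helix: +65 → 105 ≥ 90
  Juno: +20 → 30 < 50
Round 4 — Helix shuts down.
  Axion: +75 → 135 ≥ 80
  Prism: +85 → 130 ≥ 120
Round 5 — Axion, Prism shut down.
  Galeon: +75 → 145 ≥ 120
  Ionix: +30 → 30 < 100
  Juno: +20 → 50 ≥ 50
Round 6 — Galeon, Juno shut down.
  Ionix: +20 → 50 < 100
No further shutdowns.

no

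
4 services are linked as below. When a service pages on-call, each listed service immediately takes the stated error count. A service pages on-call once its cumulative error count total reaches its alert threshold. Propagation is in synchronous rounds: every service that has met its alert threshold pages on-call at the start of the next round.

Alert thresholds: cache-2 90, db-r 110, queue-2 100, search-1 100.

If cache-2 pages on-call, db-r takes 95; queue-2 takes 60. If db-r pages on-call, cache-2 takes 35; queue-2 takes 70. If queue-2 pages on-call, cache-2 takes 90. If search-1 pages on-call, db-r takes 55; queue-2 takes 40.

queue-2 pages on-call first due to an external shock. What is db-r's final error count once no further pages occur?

Round 1 — queue-2 pages on-call (initial).
  cache-2: +90 → 90 ≥ 90
Round 2 — cache-2 pages on-call.
  db-r: +95 → 95 < 110
No further pages.

95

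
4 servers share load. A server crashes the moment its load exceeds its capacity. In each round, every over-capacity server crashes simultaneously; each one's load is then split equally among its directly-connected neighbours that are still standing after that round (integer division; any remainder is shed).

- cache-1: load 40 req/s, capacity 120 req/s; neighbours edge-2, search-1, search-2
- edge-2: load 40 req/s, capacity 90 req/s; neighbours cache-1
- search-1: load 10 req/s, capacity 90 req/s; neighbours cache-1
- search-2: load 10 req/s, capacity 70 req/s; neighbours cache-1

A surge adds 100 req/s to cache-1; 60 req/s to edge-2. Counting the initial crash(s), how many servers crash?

3

Round 1 — cache-1 at 140 > 120; edge-2 at 100 > 90. cache-1, edge-2 crash.
  cache-1 sheds 140 req/s to search-1, search-2: 70 each.
    search-1: 10+70 = 80 ≤ 90
    search-2: 10+70 = 80 > 70
  edge-2 sheds 100 req/s: no online neighbours, lost.
Round 2 — search-2 crashes.
  search-2 sheds 80 req/s: no online neighbours, lost.
No further crashes.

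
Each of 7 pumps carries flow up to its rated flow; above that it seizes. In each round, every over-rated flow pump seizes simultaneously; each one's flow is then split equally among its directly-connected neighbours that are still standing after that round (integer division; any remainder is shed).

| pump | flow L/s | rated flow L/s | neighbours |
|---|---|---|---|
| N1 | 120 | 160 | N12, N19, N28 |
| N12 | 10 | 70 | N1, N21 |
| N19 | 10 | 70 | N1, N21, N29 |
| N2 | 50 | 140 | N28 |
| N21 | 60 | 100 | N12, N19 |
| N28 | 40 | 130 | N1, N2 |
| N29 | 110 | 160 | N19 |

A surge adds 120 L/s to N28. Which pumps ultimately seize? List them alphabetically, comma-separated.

N1, N12, N19, N21, N28, N29

Round 1 — N28 at 160 > 130. N28 seizes.
  N28 sheds 160 L/s to N1, N2: 80 each.
    N1: 120+80 = 200 > 160
    N2: 50+80 = 130 ≤ 140
Round 2 — N1 seizes.
  N1 sheds 200 L/s to N12, N19: 100 each.
    N12: 10+100 = 110 > 70
    N19: 10+100 = 110 > 70
Round 3 — N12, N19 seize.
  N12 sheds 110 L/s to N21: 110 each.
    N21: 60+110 = 170 > 100
  N19 sheds 110 L/s to N21, N29: 55 each.
    N21: 170+55 = 225 > 100
    N29: 110+55 = 165 > 160
Round 4 — N21, N29 seize.
  N21 sheds 225 L/s: no online neighbours, lost.
  N29 sheds 165 L/s: no online neighbours, lost.
No further seizures.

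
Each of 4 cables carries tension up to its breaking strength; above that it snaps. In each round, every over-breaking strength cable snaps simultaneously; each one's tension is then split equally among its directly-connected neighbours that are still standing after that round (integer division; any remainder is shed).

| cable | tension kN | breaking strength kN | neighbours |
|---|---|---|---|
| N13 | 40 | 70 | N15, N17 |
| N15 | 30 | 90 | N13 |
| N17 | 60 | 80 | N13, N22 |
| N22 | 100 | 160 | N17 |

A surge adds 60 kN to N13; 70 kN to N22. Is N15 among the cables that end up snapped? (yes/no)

Round 1 — N13 at 100 > 70; N22 at 170 > 160. N13, N22 snap.
  N13 sheds 100 kN to N15, N17: 50 each.
    N15: 30+50 = 80 ≤ 90
    N17: 60+50 = 110 > 80
  N22 sheds 170 kN to N17: 170 each.
    N17: 110+170 = 280 > 80
Round 2 — N17 snaps.
  N17 sheds 280 kN: no online neighbours, lost.
No further breaks.

no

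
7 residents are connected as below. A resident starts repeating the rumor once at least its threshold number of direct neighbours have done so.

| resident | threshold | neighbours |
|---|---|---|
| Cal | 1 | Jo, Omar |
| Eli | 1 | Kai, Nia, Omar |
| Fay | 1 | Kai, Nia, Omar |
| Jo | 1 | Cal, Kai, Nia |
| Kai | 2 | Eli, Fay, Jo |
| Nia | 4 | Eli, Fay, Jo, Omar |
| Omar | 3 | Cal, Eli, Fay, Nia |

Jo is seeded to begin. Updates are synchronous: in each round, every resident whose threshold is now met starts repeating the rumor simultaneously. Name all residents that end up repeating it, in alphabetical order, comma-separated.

Round 1 — Jo starts repeating the rumor (initial).
Round 2 — checking thresholds:
  Cal: 1 of 2 neighbours ≥ 1, starts repeating the rumor.
  Kai: 1 of 3 neighbours < 2, below threshold.
  Nia: 1 of 4 neighbours < 4, below threshold.
Round 3 — no new spreads; cascade stops.

Cal, Jo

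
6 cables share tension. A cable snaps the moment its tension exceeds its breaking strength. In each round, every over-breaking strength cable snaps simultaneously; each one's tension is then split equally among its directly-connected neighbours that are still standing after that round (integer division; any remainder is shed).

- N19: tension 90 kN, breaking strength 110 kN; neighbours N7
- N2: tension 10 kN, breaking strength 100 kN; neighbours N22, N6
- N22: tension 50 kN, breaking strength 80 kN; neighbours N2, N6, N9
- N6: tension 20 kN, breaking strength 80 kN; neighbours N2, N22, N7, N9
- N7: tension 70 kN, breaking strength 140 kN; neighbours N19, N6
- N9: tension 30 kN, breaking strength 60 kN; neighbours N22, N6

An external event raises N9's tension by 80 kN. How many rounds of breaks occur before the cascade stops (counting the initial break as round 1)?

4

Round 1 — N9 at 110 > 60. N9 snaps.
  N9 sheds 110 kN to N22, N6: 55 each.
    N22: 50+55 = 105 > 80
    N6: 20+55 = 75 ≤ 80
Round 2 — N22 snaps.
  N22 sheds 105 kN to N2, N6: 52 each (1 lost).
    N2: 10+52 = 62 ≤ 100
    N6: 75+52 = 127 > 80
Round 3 — N6 snaps.
  N6 sheds 127 kN to N2, N7: 63 each (1 lost).
    N2: 62+63 = 125 > 100
    N7: 70+63 = 133 ≤ 140
Round 4 — N2 snaps.
  N2 sheds 125 kN: no online neighbours, lost.
No further breaks.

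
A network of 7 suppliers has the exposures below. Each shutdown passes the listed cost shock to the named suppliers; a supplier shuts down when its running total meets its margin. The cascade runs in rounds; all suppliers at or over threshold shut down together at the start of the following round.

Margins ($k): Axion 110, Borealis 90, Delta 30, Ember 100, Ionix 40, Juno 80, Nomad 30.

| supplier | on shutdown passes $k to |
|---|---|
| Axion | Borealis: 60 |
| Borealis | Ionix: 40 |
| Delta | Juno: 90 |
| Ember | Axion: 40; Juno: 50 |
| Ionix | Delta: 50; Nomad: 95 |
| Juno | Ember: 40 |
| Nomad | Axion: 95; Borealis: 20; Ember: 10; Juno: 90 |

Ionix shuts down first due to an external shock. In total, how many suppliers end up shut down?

4

Round 1 — Ionix shuts down (initial).
  Delta: +50 → 50 ≥ 30
  Nomad: +95 → 95 ≥ 30
Round 2 — Delta, Nomad shut down.
  Axion: +95 → 95 < 110
  Borealis: +20 → 20 < 90
  Ember: +10 → 10 < 100
  Juno: +90+90 → 180 ≥ 80
Round 3 — Juno shuts down.
  Ember: +40 → 50 < 100
No further shutdowns.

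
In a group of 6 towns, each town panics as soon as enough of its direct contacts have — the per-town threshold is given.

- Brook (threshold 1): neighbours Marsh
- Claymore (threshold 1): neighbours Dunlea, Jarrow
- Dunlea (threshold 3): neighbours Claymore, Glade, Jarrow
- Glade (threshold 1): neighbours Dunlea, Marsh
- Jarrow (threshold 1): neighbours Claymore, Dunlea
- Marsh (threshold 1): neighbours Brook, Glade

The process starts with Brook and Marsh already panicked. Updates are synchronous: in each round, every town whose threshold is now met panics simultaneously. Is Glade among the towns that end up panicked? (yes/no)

yes

Round 1 — Brook, Marsh panic (initial).
Round 2 — checking thresholds:
  Glade: 1 of 2 neighbours ≥ 1, panics.
Round 3 — no new panics; cascade stops.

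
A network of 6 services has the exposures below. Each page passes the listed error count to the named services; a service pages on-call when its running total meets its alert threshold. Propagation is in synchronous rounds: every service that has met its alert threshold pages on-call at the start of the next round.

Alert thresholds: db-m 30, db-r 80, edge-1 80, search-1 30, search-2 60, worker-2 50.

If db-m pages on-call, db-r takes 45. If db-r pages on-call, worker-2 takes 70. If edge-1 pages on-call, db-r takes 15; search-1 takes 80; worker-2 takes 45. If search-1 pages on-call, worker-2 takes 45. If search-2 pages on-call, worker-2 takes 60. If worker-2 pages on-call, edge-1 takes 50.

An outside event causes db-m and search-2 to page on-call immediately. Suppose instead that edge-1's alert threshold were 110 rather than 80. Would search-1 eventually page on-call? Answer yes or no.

no

With edge-1's alert threshold at 110:
Round 1 — db-m, search-2 page on-call (initial).
  db-r: +45 → 45 < 80
  worker-2: +60 → 60 ≥ 50
Round 2 — worker-2 pages on-call.
  edge-1: +50 → 50 < 110
No further pages.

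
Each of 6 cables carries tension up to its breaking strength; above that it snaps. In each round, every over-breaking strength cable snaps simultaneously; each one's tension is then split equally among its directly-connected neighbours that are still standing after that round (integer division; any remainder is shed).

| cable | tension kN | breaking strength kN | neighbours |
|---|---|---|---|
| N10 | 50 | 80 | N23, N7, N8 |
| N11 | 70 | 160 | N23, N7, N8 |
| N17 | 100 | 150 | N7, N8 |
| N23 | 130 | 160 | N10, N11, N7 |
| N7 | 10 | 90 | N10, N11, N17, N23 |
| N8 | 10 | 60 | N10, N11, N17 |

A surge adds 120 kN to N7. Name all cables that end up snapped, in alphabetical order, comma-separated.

Round 1 — N7 at 130 > 90. N7 snaps.
  N7 sheds 130 kN to N10, N11, N17, N23: 32 each (2 lost).
    N10: 50+32 = 82 > 80
    N11: 70+32 = 102 ≤ 160
    N17: 100+32 = 132 ≤ 150
    N23: 130+32 = 162 > 160
Round 2 — N10, N23 snap.
  N10 sheds 82 kN to N8: 82 each.
    N8: 10+82 = 92 > 60
  N23 sheds 162 kN to N11: 162 each.
    N11: 102+162 = 264 > 160
Round 3 — N11, N8 snap.
  N11 sheds 264 kN: no online neighbours, lost.
  N8 sheds 92 kN to N17: 92 each.
    N17: 132+92 = 224 > 150
Round 4 — N17 snaps.
  N17 sheds 224 kN: no online neighbours, lost.
No further breaks.

N10, N11, N17, N23, N7, N8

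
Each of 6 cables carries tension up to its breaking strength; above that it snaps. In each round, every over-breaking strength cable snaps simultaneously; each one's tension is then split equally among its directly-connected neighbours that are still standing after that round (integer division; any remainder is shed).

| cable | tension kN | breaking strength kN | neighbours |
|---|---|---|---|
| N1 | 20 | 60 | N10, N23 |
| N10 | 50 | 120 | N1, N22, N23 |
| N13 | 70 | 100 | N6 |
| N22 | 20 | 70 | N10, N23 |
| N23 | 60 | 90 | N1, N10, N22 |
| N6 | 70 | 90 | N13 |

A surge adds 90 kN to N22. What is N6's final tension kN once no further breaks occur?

Round 1 — N22 at 110 > 70. N22 snaps.
  N22 sheds 110 kN to N10, N23: 55 each.
    N10: 50+55 = 105 ≤ 120
    N23: 60+55 = 115 > 90
Round 2 — N23 snaps.
  N23 sheds 115 kN to N1, N10: 57 each (1 lost).
    N1: 20+57 = 77 > 60
    N10: 105+57 = 162 > 120
Round 3 — N1, N10 snap.
  N1 sheds 77 kN: no online neighbours, lost.
  N10 sheds 162 kN: no online neighbours, lost.
No further breaks.

70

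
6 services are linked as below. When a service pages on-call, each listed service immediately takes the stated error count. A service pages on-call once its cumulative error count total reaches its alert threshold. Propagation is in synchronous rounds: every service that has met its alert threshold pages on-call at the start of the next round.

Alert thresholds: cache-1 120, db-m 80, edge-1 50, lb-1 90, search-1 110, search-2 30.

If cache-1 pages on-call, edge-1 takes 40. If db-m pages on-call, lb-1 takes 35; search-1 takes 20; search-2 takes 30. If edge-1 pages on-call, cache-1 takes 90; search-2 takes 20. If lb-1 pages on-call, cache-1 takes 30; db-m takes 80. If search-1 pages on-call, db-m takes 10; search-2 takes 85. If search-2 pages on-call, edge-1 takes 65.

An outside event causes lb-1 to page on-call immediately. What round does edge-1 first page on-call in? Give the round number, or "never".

Round 1 — lb-1 pages on-call (initial).
  cache-1: +30 → 30 < 120
  db-m: +80 → 80 ≥ 80
Round 2 — db-m pages on-call.
  search-1: +20 → 20 < 110
  search-2: +30 → 30 ≥ 30
Round 3 — search-2 pages on-call.
  edge-1: +65 → 65 ≥ 50
Round 4 — edge-1 pages on-call.
  cache-1: +90 → 120 ≥ 120
Round 5 — cache-1 pages on-call.
No further pages.

4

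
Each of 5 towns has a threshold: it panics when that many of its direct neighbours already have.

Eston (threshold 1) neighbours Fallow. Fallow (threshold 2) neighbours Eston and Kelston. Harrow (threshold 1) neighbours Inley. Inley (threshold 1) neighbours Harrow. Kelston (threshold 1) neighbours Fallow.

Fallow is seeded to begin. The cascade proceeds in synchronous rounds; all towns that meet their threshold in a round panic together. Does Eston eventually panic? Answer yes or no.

yes

Round 1 — Fallow panics (initial).
Round 2 — checking thresholds:
  Eston: 1 of 1 neighbours ≥ 1, panics.
  Kelston: 1 of 1 neighbours ≥ 1, panics.
Round 3 — no new panics; cascade stops.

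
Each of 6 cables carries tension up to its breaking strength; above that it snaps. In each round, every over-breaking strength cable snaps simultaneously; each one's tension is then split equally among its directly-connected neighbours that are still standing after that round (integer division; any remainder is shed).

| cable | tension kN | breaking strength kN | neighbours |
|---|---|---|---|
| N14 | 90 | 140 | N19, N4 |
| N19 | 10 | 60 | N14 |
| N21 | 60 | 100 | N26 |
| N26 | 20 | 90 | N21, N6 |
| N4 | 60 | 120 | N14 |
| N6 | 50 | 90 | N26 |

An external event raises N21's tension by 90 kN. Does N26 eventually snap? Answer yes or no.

Round 1 — N21 at 150 > 100. N21 snaps.
  N21 sheds 150 kN to N26: 150 each.
    N26: 20+150 = 170 > 90
Round 2 — N26 snaps.
  N26 sheds 170 kN to N6: 170 each.
    N6: 50+170 = 220 > 90
Round 3 — N6 snaps.
  N6 sheds 220 kN: no online neighbours, lost.
No further breaks.

yes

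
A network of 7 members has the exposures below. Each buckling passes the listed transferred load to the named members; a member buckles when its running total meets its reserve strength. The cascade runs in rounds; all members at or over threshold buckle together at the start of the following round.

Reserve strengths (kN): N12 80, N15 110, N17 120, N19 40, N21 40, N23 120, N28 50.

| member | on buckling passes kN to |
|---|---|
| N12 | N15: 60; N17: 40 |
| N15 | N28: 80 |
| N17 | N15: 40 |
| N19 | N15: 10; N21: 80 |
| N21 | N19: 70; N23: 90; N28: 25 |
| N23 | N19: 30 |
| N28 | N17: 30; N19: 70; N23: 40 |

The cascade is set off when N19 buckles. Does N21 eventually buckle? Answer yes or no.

yes

Round 1 — N19 buckles (initial).
  N15: +10 → 10 < 110
  N21: +80 → 80 ≥ 40
Round 2 — N21 buckles.
  N23: +90 → 90 < 120
  N28: +25 → 25 < 50
No further bucklings.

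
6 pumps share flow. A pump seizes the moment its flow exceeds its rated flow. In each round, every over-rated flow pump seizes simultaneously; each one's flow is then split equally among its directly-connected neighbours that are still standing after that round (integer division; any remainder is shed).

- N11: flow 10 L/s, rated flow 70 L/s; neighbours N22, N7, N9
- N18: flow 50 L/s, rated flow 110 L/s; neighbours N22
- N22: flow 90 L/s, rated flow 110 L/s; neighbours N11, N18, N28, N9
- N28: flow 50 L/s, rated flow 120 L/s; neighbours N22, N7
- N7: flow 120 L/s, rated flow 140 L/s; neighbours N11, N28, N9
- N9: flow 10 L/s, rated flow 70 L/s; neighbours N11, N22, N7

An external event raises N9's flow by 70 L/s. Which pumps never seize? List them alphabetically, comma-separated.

Round 1 — N9 at 80 > 70. N9 seizes.
  N9 sheds 80 L/s to N11, N22, N7: 26 each (2 lost).
    N11: 10+26 = 36 ≤ 70
    N22: 90+26 = 116 > 110
    N7: 120+26 = 146 > 140
Round 2 — N22, N7 seize.
  N22 sheds 116 L/s to N11, N18, N28: 38 each (2 lost).
    N11: 36+38 = 74 > 70
    N18: 50+38 = 88 ≤ 110
    N28: 50+38 = 88 ≤ 120
  N7 sheds 146 L/s to N11, N28: 73 each.
    N11: 74+73 = 147 > 70
    N28: 88+73 = 161 > 120
Round 3 — N11, N28 seize.
  N11 sheds 147 L/s: no online neighbours, lost.
  N28 sheds 161 L/s: no online neighbours, lost.
No further seizures.

N18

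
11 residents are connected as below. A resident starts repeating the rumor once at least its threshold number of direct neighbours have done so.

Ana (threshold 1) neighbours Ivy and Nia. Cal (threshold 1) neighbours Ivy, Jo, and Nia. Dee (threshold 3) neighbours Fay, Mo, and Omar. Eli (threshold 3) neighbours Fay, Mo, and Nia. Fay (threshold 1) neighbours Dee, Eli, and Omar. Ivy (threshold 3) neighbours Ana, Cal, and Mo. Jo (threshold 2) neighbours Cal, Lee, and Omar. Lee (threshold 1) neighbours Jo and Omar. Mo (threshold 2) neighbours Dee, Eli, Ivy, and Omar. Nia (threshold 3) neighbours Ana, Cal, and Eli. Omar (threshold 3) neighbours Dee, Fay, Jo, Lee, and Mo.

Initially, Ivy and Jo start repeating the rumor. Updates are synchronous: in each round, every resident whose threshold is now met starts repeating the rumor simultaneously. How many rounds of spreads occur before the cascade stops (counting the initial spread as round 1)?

Round 1 — Ivy, Jo start repeating the rumor (initial).
Round 2 — checking thresholds:
  Ana: 1 of 2 neighbours ≥ 1, starts repeating the rumor.
  Cal: 2 of 3 neighbours ≥ 1, starts repeating the rumor.
  Lee: 1 of 2 neighbours ≥ 1, starts repeating the rumor.
  Mo: 1 of 4 neighbours < 2, below threshold.
  Omar: 1 of 5 neighbours < 3, below threshold.
Round 3 — no new spreads; cascade stops.

2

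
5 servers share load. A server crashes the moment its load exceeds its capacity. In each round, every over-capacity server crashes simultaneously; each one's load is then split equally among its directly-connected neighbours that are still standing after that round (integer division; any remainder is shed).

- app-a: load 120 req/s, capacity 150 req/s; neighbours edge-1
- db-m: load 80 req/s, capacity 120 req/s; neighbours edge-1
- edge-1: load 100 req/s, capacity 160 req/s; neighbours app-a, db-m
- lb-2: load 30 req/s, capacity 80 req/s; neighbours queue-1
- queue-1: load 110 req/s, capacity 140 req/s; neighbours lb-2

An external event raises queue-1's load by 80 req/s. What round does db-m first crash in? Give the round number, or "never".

never

Round 1 — queue-1 at 190 > 140. queue-1 crashes.
  queue-1 sheds 190 req/s to lb-2: 190 each.
    lb-2: 30+190 = 220 > 80
Round 2 — lb-2 crashes.
  lb-2 sheds 220 req/s: no online neighbours, lost.
No further crashes.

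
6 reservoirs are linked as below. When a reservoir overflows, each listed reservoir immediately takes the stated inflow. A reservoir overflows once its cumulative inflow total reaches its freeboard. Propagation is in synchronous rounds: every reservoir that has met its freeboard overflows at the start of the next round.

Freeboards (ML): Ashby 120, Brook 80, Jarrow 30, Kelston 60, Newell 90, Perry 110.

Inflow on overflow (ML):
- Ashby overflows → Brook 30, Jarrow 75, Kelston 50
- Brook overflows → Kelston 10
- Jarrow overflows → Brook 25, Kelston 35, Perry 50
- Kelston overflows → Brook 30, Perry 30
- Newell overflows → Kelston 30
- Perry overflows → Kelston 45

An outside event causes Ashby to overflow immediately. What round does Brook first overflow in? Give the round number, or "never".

Round 1 — Ashby overflows (initial).
  Brook: +30 → 30 < 80
  Jarrow: +75 → 75 ≥ 30
  Kelston: +50 → 50 < 60
Round 2 — Jarrow overflows.
  Brook: +25 → 55 < 80
  Kelston: +35 → 85 ≥ 60
  Perry: +50 → 50 < 110
Round 3 — Kelston overflows.
  Brook: +30 → 85 ≥ 80
  Perry: +30 → 80 < 110
Round 4 — Brook overflows.
No further overflows.

4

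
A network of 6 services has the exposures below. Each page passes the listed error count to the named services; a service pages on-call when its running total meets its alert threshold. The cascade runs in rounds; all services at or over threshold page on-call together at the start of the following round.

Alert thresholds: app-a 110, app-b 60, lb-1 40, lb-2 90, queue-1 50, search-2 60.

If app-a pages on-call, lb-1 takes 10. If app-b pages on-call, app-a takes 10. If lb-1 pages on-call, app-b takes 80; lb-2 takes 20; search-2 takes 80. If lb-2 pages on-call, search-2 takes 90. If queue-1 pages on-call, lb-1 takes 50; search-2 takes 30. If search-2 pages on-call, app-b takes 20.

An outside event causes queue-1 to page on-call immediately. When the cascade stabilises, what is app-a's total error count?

10

Round 1 — queue-1 pages on-call (initial).
  lb-1: +50 → 50 ≥ 40
  search-2: +30 → 30 < 60
Round 2 — lb-1 pages on-call.
  app-b: +80 → 80 ≥ 60
  lb-2: +20 → 20 < 90
  search-2: +80 → 110 ≥ 60
Round 3 — app-b, search-2 page on-call.
  app-a: +10 → 10 < 110
No further pages.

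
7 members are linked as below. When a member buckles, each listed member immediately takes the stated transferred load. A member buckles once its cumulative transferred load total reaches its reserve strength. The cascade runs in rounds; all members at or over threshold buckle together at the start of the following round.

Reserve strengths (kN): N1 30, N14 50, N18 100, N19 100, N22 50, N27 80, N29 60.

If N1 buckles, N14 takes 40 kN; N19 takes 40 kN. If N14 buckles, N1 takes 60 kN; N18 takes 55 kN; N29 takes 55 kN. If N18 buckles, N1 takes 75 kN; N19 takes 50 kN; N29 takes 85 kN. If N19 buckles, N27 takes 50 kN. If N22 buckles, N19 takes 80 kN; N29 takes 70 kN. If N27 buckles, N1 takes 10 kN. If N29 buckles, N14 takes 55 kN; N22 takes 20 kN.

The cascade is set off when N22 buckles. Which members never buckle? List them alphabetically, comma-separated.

N18, N27

Round 1 — N22 buckles (initial).
  N19: +80 → 80 < 100
  N29: +70 → 70 ≥ 60
Round 2 — N29 buckles.
  N14: +55 → 55 ≥ 50
Round 3 — N14 buckles.
  N1: +60 → 60 ≥ 30
  N18: +55 → 55 < 100
Round 4 — N1 buckles.
  N19: +40 → 120 ≥ 100
Round 5 — N19 buckles.
  N27: +50 → 50 < 80
No further bucklings.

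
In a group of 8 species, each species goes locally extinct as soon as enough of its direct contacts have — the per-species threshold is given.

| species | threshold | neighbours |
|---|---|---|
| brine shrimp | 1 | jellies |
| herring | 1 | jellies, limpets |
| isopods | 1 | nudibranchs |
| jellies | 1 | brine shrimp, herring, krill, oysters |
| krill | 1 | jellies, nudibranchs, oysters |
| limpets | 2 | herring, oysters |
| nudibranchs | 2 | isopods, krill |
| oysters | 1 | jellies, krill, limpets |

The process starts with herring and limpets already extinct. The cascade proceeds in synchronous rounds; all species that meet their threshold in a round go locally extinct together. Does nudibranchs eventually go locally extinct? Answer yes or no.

no

Round 1 — herring, limpets go locally extinct (initial).
Round 2 — checking thresholds:
  jellies: 1 of 4 neighbours ≥ 1, goes locally extinct.
  oysters: 1 of 3 neighbours ≥ 1, goes locally extinct.
Round 3 — checking thresholds:
  brine shrimp: 1 of 1 neighbours ≥ 1, goes locally extinct.
  krill: 2 of 3 neighbours ≥ 1, goes locally extinct.
Round 4 — no new extinctions; cascade stops.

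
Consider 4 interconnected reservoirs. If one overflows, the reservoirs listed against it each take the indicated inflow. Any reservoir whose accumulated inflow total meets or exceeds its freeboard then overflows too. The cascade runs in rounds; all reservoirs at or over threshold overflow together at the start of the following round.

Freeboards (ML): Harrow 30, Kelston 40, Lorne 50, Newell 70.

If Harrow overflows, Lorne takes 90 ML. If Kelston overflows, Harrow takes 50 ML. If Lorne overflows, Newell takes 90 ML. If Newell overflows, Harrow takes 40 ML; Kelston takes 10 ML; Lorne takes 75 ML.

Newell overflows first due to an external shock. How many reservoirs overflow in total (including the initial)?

3

Round 1 — Newell overflows (initial).
  Harrow: +40 → 40 ≥ 30
  Kelston: +10 → 10 < 40
  Lorne: +75 → 75 ≥ 50
Round 2 — Harrow, Lorne overflow.
No further overflows.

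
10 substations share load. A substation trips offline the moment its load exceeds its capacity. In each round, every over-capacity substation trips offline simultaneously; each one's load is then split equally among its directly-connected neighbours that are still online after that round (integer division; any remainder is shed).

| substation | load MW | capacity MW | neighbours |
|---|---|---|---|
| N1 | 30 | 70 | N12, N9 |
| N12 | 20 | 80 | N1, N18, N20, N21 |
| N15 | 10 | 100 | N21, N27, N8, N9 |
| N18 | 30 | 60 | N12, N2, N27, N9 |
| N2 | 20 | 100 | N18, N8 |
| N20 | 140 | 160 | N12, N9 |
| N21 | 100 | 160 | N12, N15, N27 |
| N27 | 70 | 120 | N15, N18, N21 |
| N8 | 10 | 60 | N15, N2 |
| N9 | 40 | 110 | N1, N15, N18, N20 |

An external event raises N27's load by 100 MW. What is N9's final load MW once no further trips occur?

68

Round 1 — N27 at 170 > 120. N27 trips offline.
  N27 sheds 170 MW to N15, N18, N21: 56 each (2 lost).
    N15: 10+56 = 66 ≤ 100
    N18: 30+56 = 86 > 60
    N21: 100+56 = 156 ≤ 160
Round 2 — N18 trips offline.
  N18 sheds 86 MW to N12, N2, N9: 28 each (2 lost).
    N12: 20+28 = 48 ≤ 80
    N2: 20+28 = 48 ≤ 100
    N9: 40+28 = 68 ≤ 110
No further trips.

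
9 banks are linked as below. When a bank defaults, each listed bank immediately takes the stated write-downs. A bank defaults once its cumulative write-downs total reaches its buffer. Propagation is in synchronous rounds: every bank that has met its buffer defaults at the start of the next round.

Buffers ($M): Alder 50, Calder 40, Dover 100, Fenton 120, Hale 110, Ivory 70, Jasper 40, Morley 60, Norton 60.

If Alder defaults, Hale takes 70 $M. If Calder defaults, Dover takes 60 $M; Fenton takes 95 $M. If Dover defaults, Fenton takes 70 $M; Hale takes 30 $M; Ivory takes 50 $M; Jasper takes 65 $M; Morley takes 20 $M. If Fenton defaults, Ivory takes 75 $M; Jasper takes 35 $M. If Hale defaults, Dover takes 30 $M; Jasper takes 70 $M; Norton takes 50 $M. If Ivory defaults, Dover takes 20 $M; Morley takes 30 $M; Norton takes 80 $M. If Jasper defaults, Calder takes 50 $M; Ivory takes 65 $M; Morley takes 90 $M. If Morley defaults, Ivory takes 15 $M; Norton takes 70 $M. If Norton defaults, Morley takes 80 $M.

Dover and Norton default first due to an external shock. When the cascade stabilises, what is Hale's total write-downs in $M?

30

Round 1 — Dover, Norton default (initial).
  Fenton: +70 → 70 < 120
  Hale: +30 → 30 < 110
  Ivory: +50 → 50 < 70
  Jasper: +65 → 65 ≥ 40
  Morley: +20+80 → 100 ≥ 60
Round 2 — Jasper, Morley default.
  Calder: +50 → 50 ≥ 40
  Ivory: +65+15 → 130 ≥ 70
Round 3 — Calder, Ivory default.
  Fenton: +95 → 165 ≥ 120
Round 4 — Fenton defaults.
No further defaults.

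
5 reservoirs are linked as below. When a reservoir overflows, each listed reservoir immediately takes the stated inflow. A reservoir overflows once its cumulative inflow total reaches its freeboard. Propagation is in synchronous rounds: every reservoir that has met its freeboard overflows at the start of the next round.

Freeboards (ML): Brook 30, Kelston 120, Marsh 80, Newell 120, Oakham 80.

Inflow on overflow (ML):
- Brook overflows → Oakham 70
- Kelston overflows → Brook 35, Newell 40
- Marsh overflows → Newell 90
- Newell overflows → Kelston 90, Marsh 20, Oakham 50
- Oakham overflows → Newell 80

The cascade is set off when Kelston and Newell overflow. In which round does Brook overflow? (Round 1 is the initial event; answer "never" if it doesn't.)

Round 1 — Kelston, Newell overflow (initial).
  Brook: +35 → 35 ≥ 30
  Marsh: +20 → 20 < 80
  Oakham: +50 → 50 < 80
Round 2 — Brook overflows.
  Oakham: +70 → 120 ≥ 80
Round 3 — Oakham overflows.
No further overflows.

2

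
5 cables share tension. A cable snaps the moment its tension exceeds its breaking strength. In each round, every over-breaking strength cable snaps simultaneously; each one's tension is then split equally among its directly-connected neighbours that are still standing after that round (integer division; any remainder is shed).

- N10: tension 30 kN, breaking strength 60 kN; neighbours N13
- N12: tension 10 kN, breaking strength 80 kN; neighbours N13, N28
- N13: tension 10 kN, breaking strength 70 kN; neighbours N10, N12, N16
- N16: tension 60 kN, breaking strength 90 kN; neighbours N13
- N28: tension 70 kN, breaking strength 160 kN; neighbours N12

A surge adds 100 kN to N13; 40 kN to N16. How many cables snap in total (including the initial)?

3

Round 1 — N13 at 110 > 70; N16 at 100 > 90. N13, N16 snap.
  N13 sheds 110 kN to N10, N12: 55 each.
    N10: 30+55 = 85 > 60
    N12: 10+55 = 65 ≤ 80
  N16 sheds 100 kN: no online neighbours, lost.
Round 2 — N10 snaps.
  N10 sheds 85 kN: no online neighbours, lost.
No further breaks.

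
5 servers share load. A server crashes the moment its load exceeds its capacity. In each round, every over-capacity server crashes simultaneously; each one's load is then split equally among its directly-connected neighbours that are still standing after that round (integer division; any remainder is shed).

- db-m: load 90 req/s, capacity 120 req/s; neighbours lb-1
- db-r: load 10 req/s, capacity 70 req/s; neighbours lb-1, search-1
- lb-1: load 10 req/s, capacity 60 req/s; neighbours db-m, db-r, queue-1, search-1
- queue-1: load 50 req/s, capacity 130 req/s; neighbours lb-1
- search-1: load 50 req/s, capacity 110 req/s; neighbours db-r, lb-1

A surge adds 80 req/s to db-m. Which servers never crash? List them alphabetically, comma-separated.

Round 1 — db-m at 170 > 120. db-m crashes.
  db-m sheds 170 req/s to lb-1: 170 each.
    lb-1: 10+170 = 180 > 60
Round 2 — lb-1 crashes.
  lb-1 sheds 180 req/s to db-r, queue-1, search-1: 60 each.
    db-r: 10+60 = 70 ≤ 70
    queue-1: 50+60 = 110 ≤ 130
    search-1: 50+60 = 110 ≤ 110
No further crashes.

db-r, queue-1, search-1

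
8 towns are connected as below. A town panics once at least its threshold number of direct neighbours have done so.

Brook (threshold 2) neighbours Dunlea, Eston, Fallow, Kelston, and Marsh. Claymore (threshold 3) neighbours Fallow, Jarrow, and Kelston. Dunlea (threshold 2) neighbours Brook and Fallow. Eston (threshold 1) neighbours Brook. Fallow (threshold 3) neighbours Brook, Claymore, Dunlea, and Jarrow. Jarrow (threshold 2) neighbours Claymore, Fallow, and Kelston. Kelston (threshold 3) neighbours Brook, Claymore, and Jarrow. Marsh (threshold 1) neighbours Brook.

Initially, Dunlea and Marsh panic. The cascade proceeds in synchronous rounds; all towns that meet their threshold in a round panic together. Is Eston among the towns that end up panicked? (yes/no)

yes

Round 1 — Dunlea, Marsh panic (initial).
Round 2 — checking thresholds:
  Brook: 2 of 5 neighbours ≥ 2, panics.
  Fallow: 1 of 4 neighbours < 3, below threshold.
Round 3 — checking thresholds:
  Eston: 1 of 1 neighbours ≥ 1, panics.
  Fallow: 2 of 4 neighbours < 3, below threshold.
  Kelston: 1 of 3 neighbours < 3, below threshold.
Round 4 — no new panics; cascade stops.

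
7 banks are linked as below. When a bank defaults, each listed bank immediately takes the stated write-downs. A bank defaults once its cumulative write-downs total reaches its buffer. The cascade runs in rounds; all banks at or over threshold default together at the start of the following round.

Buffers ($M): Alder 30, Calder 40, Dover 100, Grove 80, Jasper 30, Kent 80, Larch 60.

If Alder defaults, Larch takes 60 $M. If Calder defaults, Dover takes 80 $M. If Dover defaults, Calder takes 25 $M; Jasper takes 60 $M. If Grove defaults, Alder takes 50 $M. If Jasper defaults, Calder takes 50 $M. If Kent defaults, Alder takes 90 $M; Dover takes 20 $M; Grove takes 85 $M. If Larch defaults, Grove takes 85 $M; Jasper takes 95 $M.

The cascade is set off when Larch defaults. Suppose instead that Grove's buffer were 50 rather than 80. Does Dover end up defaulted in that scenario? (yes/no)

no

With Grove's buffer at 50:
Round 1 — Larch defaults (initial).
  Grove: +85 → 85 ≥ 50
  Jasper: +95 → 95 ≥ 30
Round 2 — Grove, Jasper default.
  Alder: +50 → 50 ≥ 30
  Calder: +50 → 50 ≥ 40
Round 3 — Alder, Calder default.
  Dover: +80 → 80 < 100
No further defaults.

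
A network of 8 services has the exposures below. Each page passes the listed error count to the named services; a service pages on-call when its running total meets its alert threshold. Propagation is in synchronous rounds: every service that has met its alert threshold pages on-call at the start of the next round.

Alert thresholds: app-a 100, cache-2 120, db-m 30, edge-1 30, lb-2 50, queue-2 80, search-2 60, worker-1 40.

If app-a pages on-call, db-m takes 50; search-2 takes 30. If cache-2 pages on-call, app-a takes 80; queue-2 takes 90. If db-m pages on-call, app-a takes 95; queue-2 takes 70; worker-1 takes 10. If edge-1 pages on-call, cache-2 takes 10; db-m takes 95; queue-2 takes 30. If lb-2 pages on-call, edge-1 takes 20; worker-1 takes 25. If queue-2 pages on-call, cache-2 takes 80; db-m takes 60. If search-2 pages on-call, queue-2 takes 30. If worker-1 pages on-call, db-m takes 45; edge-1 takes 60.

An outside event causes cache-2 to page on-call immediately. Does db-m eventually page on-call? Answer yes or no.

yes

Round 1 — cache-2 pages on-call (initial).
  app-a: +80 → 80 < 100
  queue-2: +90 → 90 ≥ 80
Round 2 — queue-2 pages on-call.
  db-m: +60 → 60 ≥ 30
Round 3 — db-m pages on-call.
  app-a: +95 → 175 ≥ 100
  worker-1: +10 → 10 < 40
Round 4 — app-a pages on-call.
  search-2: +30 → 30 < 60
No further pages.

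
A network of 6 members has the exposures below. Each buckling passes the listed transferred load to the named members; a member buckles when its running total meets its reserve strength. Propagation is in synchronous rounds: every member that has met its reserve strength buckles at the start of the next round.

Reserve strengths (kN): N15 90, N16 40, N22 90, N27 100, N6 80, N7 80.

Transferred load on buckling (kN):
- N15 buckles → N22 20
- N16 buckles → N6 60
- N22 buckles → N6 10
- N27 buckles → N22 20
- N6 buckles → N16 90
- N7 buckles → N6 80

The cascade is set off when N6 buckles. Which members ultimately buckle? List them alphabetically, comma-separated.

Round 1 — N6 buckles (initial).
  N16: +90 → 90 ≥ 40
Round 2 — N16 buckles.
No further bucklings.

N16, N6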